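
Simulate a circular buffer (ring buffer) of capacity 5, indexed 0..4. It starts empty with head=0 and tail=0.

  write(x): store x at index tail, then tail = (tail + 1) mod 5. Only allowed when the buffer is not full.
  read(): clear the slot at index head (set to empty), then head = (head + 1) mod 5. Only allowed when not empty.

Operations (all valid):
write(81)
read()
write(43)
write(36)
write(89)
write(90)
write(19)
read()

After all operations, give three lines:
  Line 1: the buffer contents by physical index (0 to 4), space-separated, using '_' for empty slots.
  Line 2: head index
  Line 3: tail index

write(81): buf=[81 _ _ _ _], head=0, tail=1, size=1
read(): buf=[_ _ _ _ _], head=1, tail=1, size=0
write(43): buf=[_ 43 _ _ _], head=1, tail=2, size=1
write(36): buf=[_ 43 36 _ _], head=1, tail=3, size=2
write(89): buf=[_ 43 36 89 _], head=1, tail=4, size=3
write(90): buf=[_ 43 36 89 90], head=1, tail=0, size=4
write(19): buf=[19 43 36 89 90], head=1, tail=1, size=5
read(): buf=[19 _ 36 89 90], head=2, tail=1, size=4

Answer: 19 _ 36 89 90
2
1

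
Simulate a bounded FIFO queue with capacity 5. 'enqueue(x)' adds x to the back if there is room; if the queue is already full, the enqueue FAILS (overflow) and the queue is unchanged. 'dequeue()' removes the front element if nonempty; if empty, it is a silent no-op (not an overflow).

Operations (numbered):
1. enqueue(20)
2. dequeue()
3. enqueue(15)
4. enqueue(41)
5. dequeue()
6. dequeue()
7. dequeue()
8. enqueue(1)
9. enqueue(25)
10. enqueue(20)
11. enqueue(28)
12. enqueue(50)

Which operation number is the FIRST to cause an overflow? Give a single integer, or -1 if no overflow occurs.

1. enqueue(20): size=1
2. dequeue(): size=0
3. enqueue(15): size=1
4. enqueue(41): size=2
5. dequeue(): size=1
6. dequeue(): size=0
7. dequeue(): empty, no-op, size=0
8. enqueue(1): size=1
9. enqueue(25): size=2
10. enqueue(20): size=3
11. enqueue(28): size=4
12. enqueue(50): size=5

Answer: -1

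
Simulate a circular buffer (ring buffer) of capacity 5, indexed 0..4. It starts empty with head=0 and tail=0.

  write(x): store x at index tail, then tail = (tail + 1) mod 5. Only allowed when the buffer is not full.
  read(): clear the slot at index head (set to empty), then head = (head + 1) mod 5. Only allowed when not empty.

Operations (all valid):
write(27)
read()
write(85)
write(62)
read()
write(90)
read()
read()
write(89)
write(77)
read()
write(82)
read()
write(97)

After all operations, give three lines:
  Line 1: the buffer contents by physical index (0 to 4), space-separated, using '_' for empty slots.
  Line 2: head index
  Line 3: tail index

Answer: _ 82 97 _ _
1
3

Derivation:
write(27): buf=[27 _ _ _ _], head=0, tail=1, size=1
read(): buf=[_ _ _ _ _], head=1, tail=1, size=0
write(85): buf=[_ 85 _ _ _], head=1, tail=2, size=1
write(62): buf=[_ 85 62 _ _], head=1, tail=3, size=2
read(): buf=[_ _ 62 _ _], head=2, tail=3, size=1
write(90): buf=[_ _ 62 90 _], head=2, tail=4, size=2
read(): buf=[_ _ _ 90 _], head=3, tail=4, size=1
read(): buf=[_ _ _ _ _], head=4, tail=4, size=0
write(89): buf=[_ _ _ _ 89], head=4, tail=0, size=1
write(77): buf=[77 _ _ _ 89], head=4, tail=1, size=2
read(): buf=[77 _ _ _ _], head=0, tail=1, size=1
write(82): buf=[77 82 _ _ _], head=0, tail=2, size=2
read(): buf=[_ 82 _ _ _], head=1, tail=2, size=1
write(97): buf=[_ 82 97 _ _], head=1, tail=3, size=2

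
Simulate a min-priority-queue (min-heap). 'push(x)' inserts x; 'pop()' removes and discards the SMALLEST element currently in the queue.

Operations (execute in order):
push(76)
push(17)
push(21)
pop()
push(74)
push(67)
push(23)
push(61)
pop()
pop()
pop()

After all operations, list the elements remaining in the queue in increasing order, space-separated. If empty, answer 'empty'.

push(76): heap contents = [76]
push(17): heap contents = [17, 76]
push(21): heap contents = [17, 21, 76]
pop() → 17: heap contents = [21, 76]
push(74): heap contents = [21, 74, 76]
push(67): heap contents = [21, 67, 74, 76]
push(23): heap contents = [21, 23, 67, 74, 76]
push(61): heap contents = [21, 23, 61, 67, 74, 76]
pop() → 21: heap contents = [23, 61, 67, 74, 76]
pop() → 23: heap contents = [61, 67, 74, 76]
pop() → 61: heap contents = [67, 74, 76]

Answer: 67 74 76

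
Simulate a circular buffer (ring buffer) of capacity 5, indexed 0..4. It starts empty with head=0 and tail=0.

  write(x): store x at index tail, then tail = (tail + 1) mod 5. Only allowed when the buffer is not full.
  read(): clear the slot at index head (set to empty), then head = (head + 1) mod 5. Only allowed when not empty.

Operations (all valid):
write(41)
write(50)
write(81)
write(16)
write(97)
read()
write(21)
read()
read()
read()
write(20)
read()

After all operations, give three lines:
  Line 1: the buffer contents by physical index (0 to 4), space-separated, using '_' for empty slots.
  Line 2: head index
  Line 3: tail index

write(41): buf=[41 _ _ _ _], head=0, tail=1, size=1
write(50): buf=[41 50 _ _ _], head=0, tail=2, size=2
write(81): buf=[41 50 81 _ _], head=0, tail=3, size=3
write(16): buf=[41 50 81 16 _], head=0, tail=4, size=4
write(97): buf=[41 50 81 16 97], head=0, tail=0, size=5
read(): buf=[_ 50 81 16 97], head=1, tail=0, size=4
write(21): buf=[21 50 81 16 97], head=1, tail=1, size=5
read(): buf=[21 _ 81 16 97], head=2, tail=1, size=4
read(): buf=[21 _ _ 16 97], head=3, tail=1, size=3
read(): buf=[21 _ _ _ 97], head=4, tail=1, size=2
write(20): buf=[21 20 _ _ 97], head=4, tail=2, size=3
read(): buf=[21 20 _ _ _], head=0, tail=2, size=2

Answer: 21 20 _ _ _
0
2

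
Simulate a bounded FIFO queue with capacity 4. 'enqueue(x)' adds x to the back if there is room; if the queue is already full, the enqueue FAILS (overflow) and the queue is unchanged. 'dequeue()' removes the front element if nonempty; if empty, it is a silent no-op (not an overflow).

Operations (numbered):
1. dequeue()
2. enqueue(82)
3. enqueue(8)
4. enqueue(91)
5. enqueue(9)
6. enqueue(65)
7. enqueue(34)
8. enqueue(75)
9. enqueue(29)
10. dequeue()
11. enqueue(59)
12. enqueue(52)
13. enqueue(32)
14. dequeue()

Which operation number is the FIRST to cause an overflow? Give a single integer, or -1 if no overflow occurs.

1. dequeue(): empty, no-op, size=0
2. enqueue(82): size=1
3. enqueue(8): size=2
4. enqueue(91): size=3
5. enqueue(9): size=4
6. enqueue(65): size=4=cap → OVERFLOW (fail)
7. enqueue(34): size=4=cap → OVERFLOW (fail)
8. enqueue(75): size=4=cap → OVERFLOW (fail)
9. enqueue(29): size=4=cap → OVERFLOW (fail)
10. dequeue(): size=3
11. enqueue(59): size=4
12. enqueue(52): size=4=cap → OVERFLOW (fail)
13. enqueue(32): size=4=cap → OVERFLOW (fail)
14. dequeue(): size=3

Answer: 6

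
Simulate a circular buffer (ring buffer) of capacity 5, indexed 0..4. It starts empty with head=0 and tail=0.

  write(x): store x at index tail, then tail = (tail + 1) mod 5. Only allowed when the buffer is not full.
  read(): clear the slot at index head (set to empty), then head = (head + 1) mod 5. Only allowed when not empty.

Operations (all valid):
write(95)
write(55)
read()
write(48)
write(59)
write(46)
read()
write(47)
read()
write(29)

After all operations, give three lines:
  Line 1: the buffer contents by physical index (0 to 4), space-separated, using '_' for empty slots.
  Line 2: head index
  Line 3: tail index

Answer: 47 29 _ 59 46
3
2

Derivation:
write(95): buf=[95 _ _ _ _], head=0, tail=1, size=1
write(55): buf=[95 55 _ _ _], head=0, tail=2, size=2
read(): buf=[_ 55 _ _ _], head=1, tail=2, size=1
write(48): buf=[_ 55 48 _ _], head=1, tail=3, size=2
write(59): buf=[_ 55 48 59 _], head=1, tail=4, size=3
write(46): buf=[_ 55 48 59 46], head=1, tail=0, size=4
read(): buf=[_ _ 48 59 46], head=2, tail=0, size=3
write(47): buf=[47 _ 48 59 46], head=2, tail=1, size=4
read(): buf=[47 _ _ 59 46], head=3, tail=1, size=3
write(29): buf=[47 29 _ 59 46], head=3, tail=2, size=4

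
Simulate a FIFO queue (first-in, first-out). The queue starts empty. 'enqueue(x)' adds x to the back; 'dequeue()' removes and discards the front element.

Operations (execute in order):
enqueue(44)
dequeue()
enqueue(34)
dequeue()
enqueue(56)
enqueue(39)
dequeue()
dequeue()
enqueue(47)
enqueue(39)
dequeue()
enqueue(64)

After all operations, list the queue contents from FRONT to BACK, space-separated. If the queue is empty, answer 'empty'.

Answer: 39 64

Derivation:
enqueue(44): [44]
dequeue(): []
enqueue(34): [34]
dequeue(): []
enqueue(56): [56]
enqueue(39): [56, 39]
dequeue(): [39]
dequeue(): []
enqueue(47): [47]
enqueue(39): [47, 39]
dequeue(): [39]
enqueue(64): [39, 64]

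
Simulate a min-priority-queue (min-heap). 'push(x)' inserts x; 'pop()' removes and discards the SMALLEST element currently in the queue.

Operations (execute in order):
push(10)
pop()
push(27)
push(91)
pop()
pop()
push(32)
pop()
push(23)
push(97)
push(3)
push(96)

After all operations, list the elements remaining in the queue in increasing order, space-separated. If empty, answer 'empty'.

Answer: 3 23 96 97

Derivation:
push(10): heap contents = [10]
pop() → 10: heap contents = []
push(27): heap contents = [27]
push(91): heap contents = [27, 91]
pop() → 27: heap contents = [91]
pop() → 91: heap contents = []
push(32): heap contents = [32]
pop() → 32: heap contents = []
push(23): heap contents = [23]
push(97): heap contents = [23, 97]
push(3): heap contents = [3, 23, 97]
push(96): heap contents = [3, 23, 96, 97]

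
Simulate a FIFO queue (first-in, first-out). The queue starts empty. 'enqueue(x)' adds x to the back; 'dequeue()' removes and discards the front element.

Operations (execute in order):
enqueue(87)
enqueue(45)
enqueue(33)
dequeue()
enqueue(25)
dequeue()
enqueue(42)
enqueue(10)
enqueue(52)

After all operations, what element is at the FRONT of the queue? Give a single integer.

Answer: 33

Derivation:
enqueue(87): queue = [87]
enqueue(45): queue = [87, 45]
enqueue(33): queue = [87, 45, 33]
dequeue(): queue = [45, 33]
enqueue(25): queue = [45, 33, 25]
dequeue(): queue = [33, 25]
enqueue(42): queue = [33, 25, 42]
enqueue(10): queue = [33, 25, 42, 10]
enqueue(52): queue = [33, 25, 42, 10, 52]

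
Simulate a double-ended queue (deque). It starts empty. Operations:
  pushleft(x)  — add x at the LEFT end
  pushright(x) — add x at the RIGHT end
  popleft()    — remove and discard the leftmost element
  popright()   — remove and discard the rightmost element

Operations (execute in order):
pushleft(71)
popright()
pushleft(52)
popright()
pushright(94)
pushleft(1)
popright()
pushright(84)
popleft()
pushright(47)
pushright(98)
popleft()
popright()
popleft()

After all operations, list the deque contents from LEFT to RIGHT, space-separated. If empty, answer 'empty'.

Answer: empty

Derivation:
pushleft(71): [71]
popright(): []
pushleft(52): [52]
popright(): []
pushright(94): [94]
pushleft(1): [1, 94]
popright(): [1]
pushright(84): [1, 84]
popleft(): [84]
pushright(47): [84, 47]
pushright(98): [84, 47, 98]
popleft(): [47, 98]
popright(): [47]
popleft(): []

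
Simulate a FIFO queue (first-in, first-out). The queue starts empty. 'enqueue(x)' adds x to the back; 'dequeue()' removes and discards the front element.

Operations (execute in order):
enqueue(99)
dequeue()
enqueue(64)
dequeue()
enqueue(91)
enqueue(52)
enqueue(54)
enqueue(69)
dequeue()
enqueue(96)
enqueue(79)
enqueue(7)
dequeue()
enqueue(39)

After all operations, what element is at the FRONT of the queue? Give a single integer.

enqueue(99): queue = [99]
dequeue(): queue = []
enqueue(64): queue = [64]
dequeue(): queue = []
enqueue(91): queue = [91]
enqueue(52): queue = [91, 52]
enqueue(54): queue = [91, 52, 54]
enqueue(69): queue = [91, 52, 54, 69]
dequeue(): queue = [52, 54, 69]
enqueue(96): queue = [52, 54, 69, 96]
enqueue(79): queue = [52, 54, 69, 96, 79]
enqueue(7): queue = [52, 54, 69, 96, 79, 7]
dequeue(): queue = [54, 69, 96, 79, 7]
enqueue(39): queue = [54, 69, 96, 79, 7, 39]

Answer: 54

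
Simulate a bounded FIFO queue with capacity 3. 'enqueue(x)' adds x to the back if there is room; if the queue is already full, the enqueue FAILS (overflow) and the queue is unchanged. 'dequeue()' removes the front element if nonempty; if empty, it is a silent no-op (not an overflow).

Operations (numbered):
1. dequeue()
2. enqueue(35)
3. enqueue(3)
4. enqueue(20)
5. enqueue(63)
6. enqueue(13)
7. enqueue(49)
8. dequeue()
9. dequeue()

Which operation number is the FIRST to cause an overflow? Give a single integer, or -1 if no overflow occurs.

1. dequeue(): empty, no-op, size=0
2. enqueue(35): size=1
3. enqueue(3): size=2
4. enqueue(20): size=3
5. enqueue(63): size=3=cap → OVERFLOW (fail)
6. enqueue(13): size=3=cap → OVERFLOW (fail)
7. enqueue(49): size=3=cap → OVERFLOW (fail)
8. dequeue(): size=2
9. dequeue(): size=1

Answer: 5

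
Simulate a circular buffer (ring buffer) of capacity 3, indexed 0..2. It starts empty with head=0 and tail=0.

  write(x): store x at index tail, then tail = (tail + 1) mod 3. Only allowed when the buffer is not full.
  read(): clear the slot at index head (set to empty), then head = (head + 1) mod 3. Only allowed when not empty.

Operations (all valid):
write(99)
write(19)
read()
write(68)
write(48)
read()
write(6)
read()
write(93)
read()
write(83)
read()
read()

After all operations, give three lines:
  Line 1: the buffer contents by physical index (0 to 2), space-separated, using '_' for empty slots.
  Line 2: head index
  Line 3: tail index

write(99): buf=[99 _ _], head=0, tail=1, size=1
write(19): buf=[99 19 _], head=0, tail=2, size=2
read(): buf=[_ 19 _], head=1, tail=2, size=1
write(68): buf=[_ 19 68], head=1, tail=0, size=2
write(48): buf=[48 19 68], head=1, tail=1, size=3
read(): buf=[48 _ 68], head=2, tail=1, size=2
write(6): buf=[48 6 68], head=2, tail=2, size=3
read(): buf=[48 6 _], head=0, tail=2, size=2
write(93): buf=[48 6 93], head=0, tail=0, size=3
read(): buf=[_ 6 93], head=1, tail=0, size=2
write(83): buf=[83 6 93], head=1, tail=1, size=3
read(): buf=[83 _ 93], head=2, tail=1, size=2
read(): buf=[83 _ _], head=0, tail=1, size=1

Answer: 83 _ _
0
1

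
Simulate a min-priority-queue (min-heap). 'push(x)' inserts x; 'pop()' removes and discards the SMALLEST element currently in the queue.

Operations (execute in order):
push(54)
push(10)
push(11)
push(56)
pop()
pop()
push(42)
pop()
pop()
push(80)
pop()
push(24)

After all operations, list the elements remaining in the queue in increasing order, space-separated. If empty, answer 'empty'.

push(54): heap contents = [54]
push(10): heap contents = [10, 54]
push(11): heap contents = [10, 11, 54]
push(56): heap contents = [10, 11, 54, 56]
pop() → 10: heap contents = [11, 54, 56]
pop() → 11: heap contents = [54, 56]
push(42): heap contents = [42, 54, 56]
pop() → 42: heap contents = [54, 56]
pop() → 54: heap contents = [56]
push(80): heap contents = [56, 80]
pop() → 56: heap contents = [80]
push(24): heap contents = [24, 80]

Answer: 24 80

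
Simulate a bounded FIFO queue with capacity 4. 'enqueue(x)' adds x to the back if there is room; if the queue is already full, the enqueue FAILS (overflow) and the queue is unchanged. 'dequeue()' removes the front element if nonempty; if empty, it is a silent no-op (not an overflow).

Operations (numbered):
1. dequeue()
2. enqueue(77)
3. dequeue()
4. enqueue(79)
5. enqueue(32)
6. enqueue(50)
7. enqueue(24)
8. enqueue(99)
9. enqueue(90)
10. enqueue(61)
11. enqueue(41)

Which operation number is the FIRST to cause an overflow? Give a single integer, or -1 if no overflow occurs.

Answer: 8

Derivation:
1. dequeue(): empty, no-op, size=0
2. enqueue(77): size=1
3. dequeue(): size=0
4. enqueue(79): size=1
5. enqueue(32): size=2
6. enqueue(50): size=3
7. enqueue(24): size=4
8. enqueue(99): size=4=cap → OVERFLOW (fail)
9. enqueue(90): size=4=cap → OVERFLOW (fail)
10. enqueue(61): size=4=cap → OVERFLOW (fail)
11. enqueue(41): size=4=cap → OVERFLOW (fail)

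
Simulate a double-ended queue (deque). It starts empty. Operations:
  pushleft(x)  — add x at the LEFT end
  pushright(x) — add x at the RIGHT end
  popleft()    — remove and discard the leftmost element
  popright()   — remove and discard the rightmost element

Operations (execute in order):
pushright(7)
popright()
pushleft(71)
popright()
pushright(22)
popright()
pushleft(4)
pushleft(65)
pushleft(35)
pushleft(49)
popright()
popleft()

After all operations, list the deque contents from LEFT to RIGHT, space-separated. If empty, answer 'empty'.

pushright(7): [7]
popright(): []
pushleft(71): [71]
popright(): []
pushright(22): [22]
popright(): []
pushleft(4): [4]
pushleft(65): [65, 4]
pushleft(35): [35, 65, 4]
pushleft(49): [49, 35, 65, 4]
popright(): [49, 35, 65]
popleft(): [35, 65]

Answer: 35 65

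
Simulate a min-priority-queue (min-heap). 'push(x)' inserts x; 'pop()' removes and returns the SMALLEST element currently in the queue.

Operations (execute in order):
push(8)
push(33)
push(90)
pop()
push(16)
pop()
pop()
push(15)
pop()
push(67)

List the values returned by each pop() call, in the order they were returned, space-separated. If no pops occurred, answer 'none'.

push(8): heap contents = [8]
push(33): heap contents = [8, 33]
push(90): heap contents = [8, 33, 90]
pop() → 8: heap contents = [33, 90]
push(16): heap contents = [16, 33, 90]
pop() → 16: heap contents = [33, 90]
pop() → 33: heap contents = [90]
push(15): heap contents = [15, 90]
pop() → 15: heap contents = [90]
push(67): heap contents = [67, 90]

Answer: 8 16 33 15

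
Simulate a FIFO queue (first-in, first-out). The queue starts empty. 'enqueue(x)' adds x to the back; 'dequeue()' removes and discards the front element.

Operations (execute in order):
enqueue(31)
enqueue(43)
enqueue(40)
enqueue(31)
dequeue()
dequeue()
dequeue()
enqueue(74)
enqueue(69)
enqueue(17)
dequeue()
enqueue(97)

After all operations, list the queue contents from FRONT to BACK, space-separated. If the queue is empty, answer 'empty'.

Answer: 74 69 17 97

Derivation:
enqueue(31): [31]
enqueue(43): [31, 43]
enqueue(40): [31, 43, 40]
enqueue(31): [31, 43, 40, 31]
dequeue(): [43, 40, 31]
dequeue(): [40, 31]
dequeue(): [31]
enqueue(74): [31, 74]
enqueue(69): [31, 74, 69]
enqueue(17): [31, 74, 69, 17]
dequeue(): [74, 69, 17]
enqueue(97): [74, 69, 17, 97]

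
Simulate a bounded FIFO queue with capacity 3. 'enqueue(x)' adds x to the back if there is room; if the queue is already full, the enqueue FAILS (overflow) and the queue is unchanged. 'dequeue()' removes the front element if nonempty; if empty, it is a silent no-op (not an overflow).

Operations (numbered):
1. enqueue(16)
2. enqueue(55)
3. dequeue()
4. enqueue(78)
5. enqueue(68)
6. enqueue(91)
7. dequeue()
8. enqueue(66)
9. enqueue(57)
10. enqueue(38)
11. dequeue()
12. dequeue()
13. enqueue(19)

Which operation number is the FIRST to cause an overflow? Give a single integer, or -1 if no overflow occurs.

1. enqueue(16): size=1
2. enqueue(55): size=2
3. dequeue(): size=1
4. enqueue(78): size=2
5. enqueue(68): size=3
6. enqueue(91): size=3=cap → OVERFLOW (fail)
7. dequeue(): size=2
8. enqueue(66): size=3
9. enqueue(57): size=3=cap → OVERFLOW (fail)
10. enqueue(38): size=3=cap → OVERFLOW (fail)
11. dequeue(): size=2
12. dequeue(): size=1
13. enqueue(19): size=2

Answer: 6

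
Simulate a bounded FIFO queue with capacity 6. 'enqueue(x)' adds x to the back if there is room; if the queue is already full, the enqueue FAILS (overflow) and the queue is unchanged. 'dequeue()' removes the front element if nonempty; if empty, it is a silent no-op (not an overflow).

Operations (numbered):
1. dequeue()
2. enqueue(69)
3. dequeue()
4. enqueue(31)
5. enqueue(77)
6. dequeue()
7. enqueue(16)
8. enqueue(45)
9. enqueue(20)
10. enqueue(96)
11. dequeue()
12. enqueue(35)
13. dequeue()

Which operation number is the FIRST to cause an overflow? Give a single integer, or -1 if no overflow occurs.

Answer: -1

Derivation:
1. dequeue(): empty, no-op, size=0
2. enqueue(69): size=1
3. dequeue(): size=0
4. enqueue(31): size=1
5. enqueue(77): size=2
6. dequeue(): size=1
7. enqueue(16): size=2
8. enqueue(45): size=3
9. enqueue(20): size=4
10. enqueue(96): size=5
11. dequeue(): size=4
12. enqueue(35): size=5
13. dequeue(): size=4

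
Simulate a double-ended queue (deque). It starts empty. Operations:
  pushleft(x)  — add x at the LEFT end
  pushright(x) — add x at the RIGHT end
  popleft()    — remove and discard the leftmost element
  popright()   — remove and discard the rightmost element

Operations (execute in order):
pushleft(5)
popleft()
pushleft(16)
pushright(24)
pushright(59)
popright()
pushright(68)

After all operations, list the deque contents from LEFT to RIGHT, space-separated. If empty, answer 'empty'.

Answer: 16 24 68

Derivation:
pushleft(5): [5]
popleft(): []
pushleft(16): [16]
pushright(24): [16, 24]
pushright(59): [16, 24, 59]
popright(): [16, 24]
pushright(68): [16, 24, 68]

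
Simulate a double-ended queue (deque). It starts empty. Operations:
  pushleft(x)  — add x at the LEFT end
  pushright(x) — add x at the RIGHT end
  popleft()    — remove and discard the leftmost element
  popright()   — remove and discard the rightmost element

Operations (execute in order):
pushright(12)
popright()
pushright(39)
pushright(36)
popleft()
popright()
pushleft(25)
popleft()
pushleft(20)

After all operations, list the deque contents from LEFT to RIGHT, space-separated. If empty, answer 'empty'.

pushright(12): [12]
popright(): []
pushright(39): [39]
pushright(36): [39, 36]
popleft(): [36]
popright(): []
pushleft(25): [25]
popleft(): []
pushleft(20): [20]

Answer: 20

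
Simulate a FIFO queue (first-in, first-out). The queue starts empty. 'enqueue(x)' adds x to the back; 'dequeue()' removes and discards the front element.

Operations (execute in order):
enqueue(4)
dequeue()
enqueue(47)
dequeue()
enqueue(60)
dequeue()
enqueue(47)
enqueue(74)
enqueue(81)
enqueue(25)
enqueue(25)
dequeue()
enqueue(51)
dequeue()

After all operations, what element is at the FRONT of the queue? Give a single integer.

Answer: 81

Derivation:
enqueue(4): queue = [4]
dequeue(): queue = []
enqueue(47): queue = [47]
dequeue(): queue = []
enqueue(60): queue = [60]
dequeue(): queue = []
enqueue(47): queue = [47]
enqueue(74): queue = [47, 74]
enqueue(81): queue = [47, 74, 81]
enqueue(25): queue = [47, 74, 81, 25]
enqueue(25): queue = [47, 74, 81, 25, 25]
dequeue(): queue = [74, 81, 25, 25]
enqueue(51): queue = [74, 81, 25, 25, 51]
dequeue(): queue = [81, 25, 25, 51]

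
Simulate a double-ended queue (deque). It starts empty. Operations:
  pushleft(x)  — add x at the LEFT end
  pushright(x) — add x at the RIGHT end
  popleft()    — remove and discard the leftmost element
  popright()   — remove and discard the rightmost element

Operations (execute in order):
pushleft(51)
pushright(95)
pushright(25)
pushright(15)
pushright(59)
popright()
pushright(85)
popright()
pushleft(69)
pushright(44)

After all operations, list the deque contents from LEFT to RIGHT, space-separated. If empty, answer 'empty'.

pushleft(51): [51]
pushright(95): [51, 95]
pushright(25): [51, 95, 25]
pushright(15): [51, 95, 25, 15]
pushright(59): [51, 95, 25, 15, 59]
popright(): [51, 95, 25, 15]
pushright(85): [51, 95, 25, 15, 85]
popright(): [51, 95, 25, 15]
pushleft(69): [69, 51, 95, 25, 15]
pushright(44): [69, 51, 95, 25, 15, 44]

Answer: 69 51 95 25 15 44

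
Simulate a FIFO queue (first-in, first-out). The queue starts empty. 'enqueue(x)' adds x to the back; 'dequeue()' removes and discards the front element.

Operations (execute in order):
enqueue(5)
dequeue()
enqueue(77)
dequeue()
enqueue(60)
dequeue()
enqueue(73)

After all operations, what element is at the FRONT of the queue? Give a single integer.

Answer: 73

Derivation:
enqueue(5): queue = [5]
dequeue(): queue = []
enqueue(77): queue = [77]
dequeue(): queue = []
enqueue(60): queue = [60]
dequeue(): queue = []
enqueue(73): queue = [73]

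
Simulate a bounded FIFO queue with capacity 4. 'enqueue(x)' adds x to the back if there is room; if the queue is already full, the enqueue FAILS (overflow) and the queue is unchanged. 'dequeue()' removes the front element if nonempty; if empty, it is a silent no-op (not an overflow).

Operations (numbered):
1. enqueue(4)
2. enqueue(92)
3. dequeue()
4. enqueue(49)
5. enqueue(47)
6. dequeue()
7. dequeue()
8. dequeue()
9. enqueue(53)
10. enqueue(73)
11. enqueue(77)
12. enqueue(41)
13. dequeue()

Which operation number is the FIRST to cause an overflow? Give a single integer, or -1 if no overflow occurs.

Answer: -1

Derivation:
1. enqueue(4): size=1
2. enqueue(92): size=2
3. dequeue(): size=1
4. enqueue(49): size=2
5. enqueue(47): size=3
6. dequeue(): size=2
7. dequeue(): size=1
8. dequeue(): size=0
9. enqueue(53): size=1
10. enqueue(73): size=2
11. enqueue(77): size=3
12. enqueue(41): size=4
13. dequeue(): size=3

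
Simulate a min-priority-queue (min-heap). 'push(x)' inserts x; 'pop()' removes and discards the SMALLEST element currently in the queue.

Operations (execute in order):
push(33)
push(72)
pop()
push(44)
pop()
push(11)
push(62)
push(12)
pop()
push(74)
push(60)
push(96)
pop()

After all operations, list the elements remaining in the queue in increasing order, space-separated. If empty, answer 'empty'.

push(33): heap contents = [33]
push(72): heap contents = [33, 72]
pop() → 33: heap contents = [72]
push(44): heap contents = [44, 72]
pop() → 44: heap contents = [72]
push(11): heap contents = [11, 72]
push(62): heap contents = [11, 62, 72]
push(12): heap contents = [11, 12, 62, 72]
pop() → 11: heap contents = [12, 62, 72]
push(74): heap contents = [12, 62, 72, 74]
push(60): heap contents = [12, 60, 62, 72, 74]
push(96): heap contents = [12, 60, 62, 72, 74, 96]
pop() → 12: heap contents = [60, 62, 72, 74, 96]

Answer: 60 62 72 74 96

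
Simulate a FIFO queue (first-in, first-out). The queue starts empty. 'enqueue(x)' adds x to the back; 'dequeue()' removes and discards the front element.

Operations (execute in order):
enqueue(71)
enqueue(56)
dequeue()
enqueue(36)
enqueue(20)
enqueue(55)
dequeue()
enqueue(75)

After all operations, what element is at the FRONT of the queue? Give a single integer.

enqueue(71): queue = [71]
enqueue(56): queue = [71, 56]
dequeue(): queue = [56]
enqueue(36): queue = [56, 36]
enqueue(20): queue = [56, 36, 20]
enqueue(55): queue = [56, 36, 20, 55]
dequeue(): queue = [36, 20, 55]
enqueue(75): queue = [36, 20, 55, 75]

Answer: 36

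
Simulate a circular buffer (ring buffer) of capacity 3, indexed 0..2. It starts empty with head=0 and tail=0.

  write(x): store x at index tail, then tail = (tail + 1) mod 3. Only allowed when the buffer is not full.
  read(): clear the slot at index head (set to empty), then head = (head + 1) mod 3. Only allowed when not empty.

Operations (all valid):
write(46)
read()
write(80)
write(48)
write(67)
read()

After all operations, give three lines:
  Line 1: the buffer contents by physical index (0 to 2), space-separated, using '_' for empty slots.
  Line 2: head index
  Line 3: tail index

Answer: 67 _ 48
2
1

Derivation:
write(46): buf=[46 _ _], head=0, tail=1, size=1
read(): buf=[_ _ _], head=1, tail=1, size=0
write(80): buf=[_ 80 _], head=1, tail=2, size=1
write(48): buf=[_ 80 48], head=1, tail=0, size=2
write(67): buf=[67 80 48], head=1, tail=1, size=3
read(): buf=[67 _ 48], head=2, tail=1, size=2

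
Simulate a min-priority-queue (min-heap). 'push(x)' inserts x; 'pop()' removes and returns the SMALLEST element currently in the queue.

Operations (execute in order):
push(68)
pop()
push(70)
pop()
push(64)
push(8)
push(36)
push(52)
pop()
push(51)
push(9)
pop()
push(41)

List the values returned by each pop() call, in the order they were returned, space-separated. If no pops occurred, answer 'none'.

push(68): heap contents = [68]
pop() → 68: heap contents = []
push(70): heap contents = [70]
pop() → 70: heap contents = []
push(64): heap contents = [64]
push(8): heap contents = [8, 64]
push(36): heap contents = [8, 36, 64]
push(52): heap contents = [8, 36, 52, 64]
pop() → 8: heap contents = [36, 52, 64]
push(51): heap contents = [36, 51, 52, 64]
push(9): heap contents = [9, 36, 51, 52, 64]
pop() → 9: heap contents = [36, 51, 52, 64]
push(41): heap contents = [36, 41, 51, 52, 64]

Answer: 68 70 8 9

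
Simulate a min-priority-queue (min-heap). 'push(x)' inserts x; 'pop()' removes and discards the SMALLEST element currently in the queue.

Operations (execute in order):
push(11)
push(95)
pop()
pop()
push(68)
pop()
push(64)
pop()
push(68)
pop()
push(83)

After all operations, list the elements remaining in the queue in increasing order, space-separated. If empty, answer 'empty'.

Answer: 83

Derivation:
push(11): heap contents = [11]
push(95): heap contents = [11, 95]
pop() → 11: heap contents = [95]
pop() → 95: heap contents = []
push(68): heap contents = [68]
pop() → 68: heap contents = []
push(64): heap contents = [64]
pop() → 64: heap contents = []
push(68): heap contents = [68]
pop() → 68: heap contents = []
push(83): heap contents = [83]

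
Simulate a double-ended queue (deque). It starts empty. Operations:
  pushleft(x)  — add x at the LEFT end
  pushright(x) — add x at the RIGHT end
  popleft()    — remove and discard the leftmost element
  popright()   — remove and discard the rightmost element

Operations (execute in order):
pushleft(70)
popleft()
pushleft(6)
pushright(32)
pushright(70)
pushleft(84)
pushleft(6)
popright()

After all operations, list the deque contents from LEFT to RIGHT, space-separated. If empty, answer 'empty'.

Answer: 6 84 6 32

Derivation:
pushleft(70): [70]
popleft(): []
pushleft(6): [6]
pushright(32): [6, 32]
pushright(70): [6, 32, 70]
pushleft(84): [84, 6, 32, 70]
pushleft(6): [6, 84, 6, 32, 70]
popright(): [6, 84, 6, 32]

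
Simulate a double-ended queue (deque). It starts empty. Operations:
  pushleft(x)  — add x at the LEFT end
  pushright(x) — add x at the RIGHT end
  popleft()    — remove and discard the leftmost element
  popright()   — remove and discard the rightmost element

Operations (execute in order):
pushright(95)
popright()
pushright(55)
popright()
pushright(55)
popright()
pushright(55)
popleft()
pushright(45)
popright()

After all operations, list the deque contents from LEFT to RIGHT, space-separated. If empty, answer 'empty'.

pushright(95): [95]
popright(): []
pushright(55): [55]
popright(): []
pushright(55): [55]
popright(): []
pushright(55): [55]
popleft(): []
pushright(45): [45]
popright(): []

Answer: empty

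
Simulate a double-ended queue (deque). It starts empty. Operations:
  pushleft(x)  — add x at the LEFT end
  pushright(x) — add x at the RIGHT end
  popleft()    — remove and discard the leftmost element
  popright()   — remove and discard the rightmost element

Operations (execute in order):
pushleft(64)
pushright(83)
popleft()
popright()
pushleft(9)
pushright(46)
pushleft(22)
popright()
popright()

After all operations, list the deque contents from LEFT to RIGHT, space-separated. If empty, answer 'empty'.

pushleft(64): [64]
pushright(83): [64, 83]
popleft(): [83]
popright(): []
pushleft(9): [9]
pushright(46): [9, 46]
pushleft(22): [22, 9, 46]
popright(): [22, 9]
popright(): [22]

Answer: 22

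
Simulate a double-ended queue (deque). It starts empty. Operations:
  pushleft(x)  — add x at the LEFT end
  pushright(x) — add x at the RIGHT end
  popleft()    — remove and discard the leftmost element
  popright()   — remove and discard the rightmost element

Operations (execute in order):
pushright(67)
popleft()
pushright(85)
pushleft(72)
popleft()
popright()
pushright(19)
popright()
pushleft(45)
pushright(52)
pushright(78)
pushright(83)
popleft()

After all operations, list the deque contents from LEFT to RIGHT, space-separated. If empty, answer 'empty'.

pushright(67): [67]
popleft(): []
pushright(85): [85]
pushleft(72): [72, 85]
popleft(): [85]
popright(): []
pushright(19): [19]
popright(): []
pushleft(45): [45]
pushright(52): [45, 52]
pushright(78): [45, 52, 78]
pushright(83): [45, 52, 78, 83]
popleft(): [52, 78, 83]

Answer: 52 78 83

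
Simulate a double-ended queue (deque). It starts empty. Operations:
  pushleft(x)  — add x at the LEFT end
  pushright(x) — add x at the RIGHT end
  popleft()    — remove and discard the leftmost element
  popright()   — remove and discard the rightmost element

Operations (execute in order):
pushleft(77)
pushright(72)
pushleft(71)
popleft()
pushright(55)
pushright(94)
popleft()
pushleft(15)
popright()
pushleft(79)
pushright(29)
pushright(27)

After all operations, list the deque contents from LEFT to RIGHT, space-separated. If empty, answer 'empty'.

Answer: 79 15 72 55 29 27

Derivation:
pushleft(77): [77]
pushright(72): [77, 72]
pushleft(71): [71, 77, 72]
popleft(): [77, 72]
pushright(55): [77, 72, 55]
pushright(94): [77, 72, 55, 94]
popleft(): [72, 55, 94]
pushleft(15): [15, 72, 55, 94]
popright(): [15, 72, 55]
pushleft(79): [79, 15, 72, 55]
pushright(29): [79, 15, 72, 55, 29]
pushright(27): [79, 15, 72, 55, 29, 27]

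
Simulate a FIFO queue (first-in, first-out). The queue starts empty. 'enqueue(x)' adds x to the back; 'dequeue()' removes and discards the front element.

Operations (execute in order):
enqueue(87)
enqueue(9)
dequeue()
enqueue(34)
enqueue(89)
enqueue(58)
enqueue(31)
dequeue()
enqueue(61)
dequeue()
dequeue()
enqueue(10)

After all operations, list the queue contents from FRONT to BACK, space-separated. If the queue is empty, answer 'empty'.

Answer: 58 31 61 10

Derivation:
enqueue(87): [87]
enqueue(9): [87, 9]
dequeue(): [9]
enqueue(34): [9, 34]
enqueue(89): [9, 34, 89]
enqueue(58): [9, 34, 89, 58]
enqueue(31): [9, 34, 89, 58, 31]
dequeue(): [34, 89, 58, 31]
enqueue(61): [34, 89, 58, 31, 61]
dequeue(): [89, 58, 31, 61]
dequeue(): [58, 31, 61]
enqueue(10): [58, 31, 61, 10]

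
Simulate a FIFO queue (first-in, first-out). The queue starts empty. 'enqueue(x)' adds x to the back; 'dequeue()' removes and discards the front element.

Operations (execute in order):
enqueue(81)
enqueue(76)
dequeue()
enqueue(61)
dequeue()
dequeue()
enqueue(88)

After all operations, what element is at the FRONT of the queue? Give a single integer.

enqueue(81): queue = [81]
enqueue(76): queue = [81, 76]
dequeue(): queue = [76]
enqueue(61): queue = [76, 61]
dequeue(): queue = [61]
dequeue(): queue = []
enqueue(88): queue = [88]

Answer: 88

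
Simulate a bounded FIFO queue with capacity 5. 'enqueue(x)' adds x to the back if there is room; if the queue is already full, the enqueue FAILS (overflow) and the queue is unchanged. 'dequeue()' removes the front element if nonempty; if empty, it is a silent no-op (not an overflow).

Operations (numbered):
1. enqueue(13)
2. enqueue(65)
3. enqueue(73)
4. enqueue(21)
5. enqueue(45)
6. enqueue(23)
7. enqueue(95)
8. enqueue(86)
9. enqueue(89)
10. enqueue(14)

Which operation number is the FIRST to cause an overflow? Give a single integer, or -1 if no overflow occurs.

Answer: 6

Derivation:
1. enqueue(13): size=1
2. enqueue(65): size=2
3. enqueue(73): size=3
4. enqueue(21): size=4
5. enqueue(45): size=5
6. enqueue(23): size=5=cap → OVERFLOW (fail)
7. enqueue(95): size=5=cap → OVERFLOW (fail)
8. enqueue(86): size=5=cap → OVERFLOW (fail)
9. enqueue(89): size=5=cap → OVERFLOW (fail)
10. enqueue(14): size=5=cap → OVERFLOW (fail)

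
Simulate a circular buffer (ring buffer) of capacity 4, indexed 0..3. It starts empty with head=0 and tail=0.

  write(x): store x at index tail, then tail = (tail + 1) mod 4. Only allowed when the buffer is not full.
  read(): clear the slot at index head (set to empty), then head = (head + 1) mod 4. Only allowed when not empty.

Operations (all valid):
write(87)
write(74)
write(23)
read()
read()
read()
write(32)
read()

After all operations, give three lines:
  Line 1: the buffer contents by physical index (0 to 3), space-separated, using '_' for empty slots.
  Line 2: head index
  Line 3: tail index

write(87): buf=[87 _ _ _], head=0, tail=1, size=1
write(74): buf=[87 74 _ _], head=0, tail=2, size=2
write(23): buf=[87 74 23 _], head=0, tail=3, size=3
read(): buf=[_ 74 23 _], head=1, tail=3, size=2
read(): buf=[_ _ 23 _], head=2, tail=3, size=1
read(): buf=[_ _ _ _], head=3, tail=3, size=0
write(32): buf=[_ _ _ 32], head=3, tail=0, size=1
read(): buf=[_ _ _ _], head=0, tail=0, size=0

Answer: _ _ _ _
0
0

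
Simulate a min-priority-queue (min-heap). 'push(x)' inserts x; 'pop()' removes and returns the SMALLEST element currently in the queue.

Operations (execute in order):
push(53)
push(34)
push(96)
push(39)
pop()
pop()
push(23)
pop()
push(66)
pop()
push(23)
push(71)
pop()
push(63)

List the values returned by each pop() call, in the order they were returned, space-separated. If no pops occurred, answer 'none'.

Answer: 34 39 23 53 23

Derivation:
push(53): heap contents = [53]
push(34): heap contents = [34, 53]
push(96): heap contents = [34, 53, 96]
push(39): heap contents = [34, 39, 53, 96]
pop() → 34: heap contents = [39, 53, 96]
pop() → 39: heap contents = [53, 96]
push(23): heap contents = [23, 53, 96]
pop() → 23: heap contents = [53, 96]
push(66): heap contents = [53, 66, 96]
pop() → 53: heap contents = [66, 96]
push(23): heap contents = [23, 66, 96]
push(71): heap contents = [23, 66, 71, 96]
pop() → 23: heap contents = [66, 71, 96]
push(63): heap contents = [63, 66, 71, 96]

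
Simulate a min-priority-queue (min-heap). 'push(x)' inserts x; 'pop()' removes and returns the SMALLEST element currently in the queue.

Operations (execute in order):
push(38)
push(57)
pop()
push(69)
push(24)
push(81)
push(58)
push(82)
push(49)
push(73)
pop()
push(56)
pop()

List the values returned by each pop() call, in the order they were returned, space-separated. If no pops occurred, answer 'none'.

Answer: 38 24 49

Derivation:
push(38): heap contents = [38]
push(57): heap contents = [38, 57]
pop() → 38: heap contents = [57]
push(69): heap contents = [57, 69]
push(24): heap contents = [24, 57, 69]
push(81): heap contents = [24, 57, 69, 81]
push(58): heap contents = [24, 57, 58, 69, 81]
push(82): heap contents = [24, 57, 58, 69, 81, 82]
push(49): heap contents = [24, 49, 57, 58, 69, 81, 82]
push(73): heap contents = [24, 49, 57, 58, 69, 73, 81, 82]
pop() → 24: heap contents = [49, 57, 58, 69, 73, 81, 82]
push(56): heap contents = [49, 56, 57, 58, 69, 73, 81, 82]
pop() → 49: heap contents = [56, 57, 58, 69, 73, 81, 82]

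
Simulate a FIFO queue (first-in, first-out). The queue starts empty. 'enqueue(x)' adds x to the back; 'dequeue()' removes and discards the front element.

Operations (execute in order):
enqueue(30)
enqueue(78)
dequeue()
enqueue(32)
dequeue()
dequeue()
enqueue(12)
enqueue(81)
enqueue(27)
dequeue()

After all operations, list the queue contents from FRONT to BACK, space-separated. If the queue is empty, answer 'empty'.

enqueue(30): [30]
enqueue(78): [30, 78]
dequeue(): [78]
enqueue(32): [78, 32]
dequeue(): [32]
dequeue(): []
enqueue(12): [12]
enqueue(81): [12, 81]
enqueue(27): [12, 81, 27]
dequeue(): [81, 27]

Answer: 81 27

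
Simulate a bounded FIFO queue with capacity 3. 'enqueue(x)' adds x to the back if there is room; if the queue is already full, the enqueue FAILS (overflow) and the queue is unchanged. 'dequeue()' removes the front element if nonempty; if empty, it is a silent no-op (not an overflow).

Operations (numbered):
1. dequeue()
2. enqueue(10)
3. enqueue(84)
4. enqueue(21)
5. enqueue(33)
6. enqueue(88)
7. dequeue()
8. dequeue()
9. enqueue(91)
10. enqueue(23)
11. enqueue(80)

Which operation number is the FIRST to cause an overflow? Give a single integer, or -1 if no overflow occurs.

1. dequeue(): empty, no-op, size=0
2. enqueue(10): size=1
3. enqueue(84): size=2
4. enqueue(21): size=3
5. enqueue(33): size=3=cap → OVERFLOW (fail)
6. enqueue(88): size=3=cap → OVERFLOW (fail)
7. dequeue(): size=2
8. dequeue(): size=1
9. enqueue(91): size=2
10. enqueue(23): size=3
11. enqueue(80): size=3=cap → OVERFLOW (fail)

Answer: 5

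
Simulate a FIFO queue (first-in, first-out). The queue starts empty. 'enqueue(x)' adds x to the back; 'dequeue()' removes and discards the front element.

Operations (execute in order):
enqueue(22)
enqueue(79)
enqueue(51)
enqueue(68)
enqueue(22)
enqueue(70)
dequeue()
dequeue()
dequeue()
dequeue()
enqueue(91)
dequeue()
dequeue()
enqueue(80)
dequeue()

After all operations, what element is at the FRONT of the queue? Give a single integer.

enqueue(22): queue = [22]
enqueue(79): queue = [22, 79]
enqueue(51): queue = [22, 79, 51]
enqueue(68): queue = [22, 79, 51, 68]
enqueue(22): queue = [22, 79, 51, 68, 22]
enqueue(70): queue = [22, 79, 51, 68, 22, 70]
dequeue(): queue = [79, 51, 68, 22, 70]
dequeue(): queue = [51, 68, 22, 70]
dequeue(): queue = [68, 22, 70]
dequeue(): queue = [22, 70]
enqueue(91): queue = [22, 70, 91]
dequeue(): queue = [70, 91]
dequeue(): queue = [91]
enqueue(80): queue = [91, 80]
dequeue(): queue = [80]

Answer: 80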